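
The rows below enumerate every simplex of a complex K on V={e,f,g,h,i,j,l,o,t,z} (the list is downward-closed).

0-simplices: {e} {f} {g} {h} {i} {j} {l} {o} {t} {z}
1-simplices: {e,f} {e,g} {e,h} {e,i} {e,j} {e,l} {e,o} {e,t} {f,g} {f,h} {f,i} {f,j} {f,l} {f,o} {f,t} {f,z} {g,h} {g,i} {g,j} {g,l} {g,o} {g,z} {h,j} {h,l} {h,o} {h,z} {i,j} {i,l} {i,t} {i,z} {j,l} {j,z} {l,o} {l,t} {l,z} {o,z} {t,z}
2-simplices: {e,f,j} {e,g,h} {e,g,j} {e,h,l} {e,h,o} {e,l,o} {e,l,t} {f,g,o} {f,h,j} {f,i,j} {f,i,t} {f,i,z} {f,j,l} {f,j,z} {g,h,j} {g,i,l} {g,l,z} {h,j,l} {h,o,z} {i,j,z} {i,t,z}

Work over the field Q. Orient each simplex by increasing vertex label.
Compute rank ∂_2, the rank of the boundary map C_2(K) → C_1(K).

n_0=10 n_1=37 n_2=21  [Q]
∂1: piv[ef,eg,eh,ei,ej,el,eo,et,fz] rk=9  ker:fg,fh,fi,fj,fl,fo,ft,gh,gi,gj,gl,go,gz,hj,hl,ho,hz,ij,il,it,iz,jl,jz,lo,lt,lz,oz,tz
∂2: piv[efj,egh,egj,ehl,eho,elo,elt,fgo,fhj,fij,fit,fiz,fjl,fjz,ghj,gil,glz,hjl,hoz,itz] rk=20  ker:ijz
rk∂_2=20

rank∂_2=20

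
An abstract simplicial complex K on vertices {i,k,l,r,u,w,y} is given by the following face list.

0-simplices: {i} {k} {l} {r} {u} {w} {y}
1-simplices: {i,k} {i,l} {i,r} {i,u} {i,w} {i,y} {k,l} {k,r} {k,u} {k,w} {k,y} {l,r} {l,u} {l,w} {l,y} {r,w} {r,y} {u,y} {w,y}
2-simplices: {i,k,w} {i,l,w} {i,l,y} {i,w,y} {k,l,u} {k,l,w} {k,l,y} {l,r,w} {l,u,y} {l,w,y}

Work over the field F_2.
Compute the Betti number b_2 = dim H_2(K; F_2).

b_2=1

n_0=7 n_1=19 n_2=10  [Z2]
∂1: piv[ik,il,ir,iu,iw,iy] rk=6  ker:kl,kr,ku,kw,ky,lr,lu,lw,ly,rw,ry,uy,wy
∂2: piv[ikw,ilw,ily,iwy,klu,klw,kly,lrw,luy] rk=9  ker:lwy
b_2=(10−9)−0=1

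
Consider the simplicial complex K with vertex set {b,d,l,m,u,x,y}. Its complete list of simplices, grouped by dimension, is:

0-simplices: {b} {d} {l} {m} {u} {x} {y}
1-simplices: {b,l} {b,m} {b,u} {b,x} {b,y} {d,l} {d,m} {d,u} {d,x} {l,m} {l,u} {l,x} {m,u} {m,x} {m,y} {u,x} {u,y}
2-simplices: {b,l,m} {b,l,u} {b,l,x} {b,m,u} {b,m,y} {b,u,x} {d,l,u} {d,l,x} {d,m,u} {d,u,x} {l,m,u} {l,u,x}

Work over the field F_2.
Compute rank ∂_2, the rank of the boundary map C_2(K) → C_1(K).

rank∂_2=9

n_0=7 n_1=17 n_2=12  [Z2]
∂1: piv[bl,bm,bu,bx,by,dl] rk=6  ker:dm,du,dx,lm,lu,lx,mu,mx,my,ux,uy
∂2: piv[blm,blu,blx,bmu,bmy,bux,dlu,dlx,dmu] rk=9  ker:dux,lmu,lux
rk∂_2=9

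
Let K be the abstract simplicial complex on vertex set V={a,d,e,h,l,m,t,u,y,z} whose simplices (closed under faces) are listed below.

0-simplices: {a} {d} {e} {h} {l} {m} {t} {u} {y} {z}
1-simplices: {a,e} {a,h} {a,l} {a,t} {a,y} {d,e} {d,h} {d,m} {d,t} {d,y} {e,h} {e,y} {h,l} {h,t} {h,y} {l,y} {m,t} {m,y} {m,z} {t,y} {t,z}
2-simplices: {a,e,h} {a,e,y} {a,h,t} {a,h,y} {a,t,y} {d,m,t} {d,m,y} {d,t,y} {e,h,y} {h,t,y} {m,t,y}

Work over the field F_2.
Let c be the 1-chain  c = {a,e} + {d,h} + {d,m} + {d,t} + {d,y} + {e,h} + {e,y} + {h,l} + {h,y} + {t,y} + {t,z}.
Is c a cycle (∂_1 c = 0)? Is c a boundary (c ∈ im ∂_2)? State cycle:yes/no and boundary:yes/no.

cycle:no boundary:no

n_0=10 n_1=21 n_2=11  [Z2]
∂1: piv[ae,ah,al,at,ay,de,dm,mz] rk=8  ker:dh,dt,dy,eh,ey,hl,ht,hy,ly,mt,my,ty,tz
∂2: piv[aeh,aey,aht,ahy,aty,dmt,dmy,dty] rk=8  ker:ehy,hty,mty
∂1c = {a} + {e} + {l} + {m} + {t} + {z}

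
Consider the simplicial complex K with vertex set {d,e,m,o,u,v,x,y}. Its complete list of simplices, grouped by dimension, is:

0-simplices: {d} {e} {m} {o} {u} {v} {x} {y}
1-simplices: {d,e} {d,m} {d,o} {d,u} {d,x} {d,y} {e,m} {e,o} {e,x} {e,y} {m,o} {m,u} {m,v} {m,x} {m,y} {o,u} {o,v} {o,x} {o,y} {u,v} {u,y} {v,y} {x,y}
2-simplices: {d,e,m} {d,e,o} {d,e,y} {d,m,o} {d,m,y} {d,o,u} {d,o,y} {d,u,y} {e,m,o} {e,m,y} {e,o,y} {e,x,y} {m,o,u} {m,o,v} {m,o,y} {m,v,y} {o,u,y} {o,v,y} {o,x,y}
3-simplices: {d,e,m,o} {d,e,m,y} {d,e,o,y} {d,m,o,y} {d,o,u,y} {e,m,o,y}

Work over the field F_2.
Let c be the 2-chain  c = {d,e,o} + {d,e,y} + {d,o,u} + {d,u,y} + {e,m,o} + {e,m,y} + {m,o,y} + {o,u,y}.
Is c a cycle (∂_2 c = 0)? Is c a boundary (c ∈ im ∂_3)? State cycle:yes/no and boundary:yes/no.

cycle:yes boundary:yes

n_0=8 n_1=23 n_2=19 n_3=6  [Z2]
∂1: piv[de,dm,do,du,dx,dy,mv] rk=7  ker:em,eo,ex,ey,mo,mu,mx,my,ou,ov,ox,oy,uv,uy,vy,xy
∂2: piv[dem,deo,dey,dmo,dmy,dou,doy,duy,exy,mou,mov,mvy,oxy] rk=13  ker:emo,emy,eoy,moy,ouy,ovy
∂3: piv[demo,demy,deoy,dmoy,douy] rk=5  ker:emoy
∂2c = 0
c vs im∂3: reduces to 0 ⇒ boundary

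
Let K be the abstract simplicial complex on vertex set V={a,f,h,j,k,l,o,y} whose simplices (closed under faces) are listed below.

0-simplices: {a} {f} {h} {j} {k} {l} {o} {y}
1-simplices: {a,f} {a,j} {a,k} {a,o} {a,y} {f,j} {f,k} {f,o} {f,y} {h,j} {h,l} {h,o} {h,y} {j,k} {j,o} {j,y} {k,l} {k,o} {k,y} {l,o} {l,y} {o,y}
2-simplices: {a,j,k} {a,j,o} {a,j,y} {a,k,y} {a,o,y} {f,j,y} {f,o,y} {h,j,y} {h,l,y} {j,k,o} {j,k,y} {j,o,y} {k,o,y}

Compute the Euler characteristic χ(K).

χ(K)=-1

n_0=8 n_1=22 n_2=13
χ=+8−22+13=-1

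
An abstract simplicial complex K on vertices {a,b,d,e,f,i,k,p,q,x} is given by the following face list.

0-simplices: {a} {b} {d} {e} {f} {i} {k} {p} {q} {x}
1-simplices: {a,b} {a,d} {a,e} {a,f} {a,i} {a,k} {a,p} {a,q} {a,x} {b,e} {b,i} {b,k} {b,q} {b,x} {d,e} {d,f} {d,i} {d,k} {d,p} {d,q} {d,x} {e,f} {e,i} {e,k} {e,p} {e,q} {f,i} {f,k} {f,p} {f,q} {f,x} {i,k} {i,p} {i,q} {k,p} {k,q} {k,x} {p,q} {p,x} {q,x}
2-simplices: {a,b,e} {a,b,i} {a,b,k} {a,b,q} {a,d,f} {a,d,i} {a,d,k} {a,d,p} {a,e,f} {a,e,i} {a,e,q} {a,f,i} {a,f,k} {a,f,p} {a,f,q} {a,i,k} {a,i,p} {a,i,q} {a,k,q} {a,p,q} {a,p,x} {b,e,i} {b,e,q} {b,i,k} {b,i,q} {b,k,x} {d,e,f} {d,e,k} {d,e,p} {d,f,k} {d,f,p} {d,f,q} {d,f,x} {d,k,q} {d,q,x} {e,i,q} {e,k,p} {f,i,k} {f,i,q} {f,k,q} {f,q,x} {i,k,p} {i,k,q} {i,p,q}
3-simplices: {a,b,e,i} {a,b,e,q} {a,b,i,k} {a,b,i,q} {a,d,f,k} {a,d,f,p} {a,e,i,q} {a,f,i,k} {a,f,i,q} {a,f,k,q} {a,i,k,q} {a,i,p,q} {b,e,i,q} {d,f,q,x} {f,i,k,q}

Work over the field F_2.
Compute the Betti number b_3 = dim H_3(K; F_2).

n_0=10 n_1=40 n_2=44 n_3=15  [Z2]
∂1: piv[ab,ad,ae,af,ai,ak,ap,aq,ax] rk=9  ker:be,bi,bk,bq,bx,de,df,di,dk,dp,dq,dx,ef,ei,ek,ep,eq,fi,fk,fp,fq,fx,ik,ip,iq,kp,kq,kx,pq,px,qx
∂2: piv[abe,abi,abk,abq,adf,adi,adk,adp,aef,aei,aeq,afi,afk,afp,afq,aik,aip,aiq,akq,apq,apx,bkx,def,dek,dep,dfq,dfx,dqx,ekp] rk=29  ker:bei,beq,bik,biq,dfk,dfp,dkq,eiq,fik,fiq,fkq,fqx,ikp,ikq,ipq
∂3: piv[abei,abeq,abik,abiq,adfk,adfp,aeiq,afik,afiq,afkq,aikq,aipq,dfqx] rk=13  ker:beiq,fikq
b_3=(15−13)−0=2

b_3=2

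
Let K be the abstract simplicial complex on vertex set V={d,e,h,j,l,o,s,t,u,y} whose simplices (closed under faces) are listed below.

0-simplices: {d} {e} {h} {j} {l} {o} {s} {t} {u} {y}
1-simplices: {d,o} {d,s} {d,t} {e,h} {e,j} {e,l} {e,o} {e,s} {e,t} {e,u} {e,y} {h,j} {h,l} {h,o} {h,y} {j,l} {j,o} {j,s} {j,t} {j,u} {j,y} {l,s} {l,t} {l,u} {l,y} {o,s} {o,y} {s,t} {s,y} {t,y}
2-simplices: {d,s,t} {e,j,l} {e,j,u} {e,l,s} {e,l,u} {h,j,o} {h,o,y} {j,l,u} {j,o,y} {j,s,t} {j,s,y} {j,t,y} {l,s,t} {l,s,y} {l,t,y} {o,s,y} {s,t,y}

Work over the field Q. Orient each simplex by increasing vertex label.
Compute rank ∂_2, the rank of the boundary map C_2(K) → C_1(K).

rank∂_2=14

n_0=10 n_1=30 n_2=17  [Q]
∂1: piv[do,ds,dt,eh,ej,el,eo,eu,ey] rk=9  ker:es,et,hj,hl,ho,hy,jl,jo,js,jt,ju,jy,ls,lt,lu,ly,os,oy,st,sy,ty
∂2: piv[dst,ejl,eju,els,elu,hjo,hoy,joy,jst,jsy,jty,lst,lsy,osy] rk=14  ker:jlu,lty,sty
rk∂_2=14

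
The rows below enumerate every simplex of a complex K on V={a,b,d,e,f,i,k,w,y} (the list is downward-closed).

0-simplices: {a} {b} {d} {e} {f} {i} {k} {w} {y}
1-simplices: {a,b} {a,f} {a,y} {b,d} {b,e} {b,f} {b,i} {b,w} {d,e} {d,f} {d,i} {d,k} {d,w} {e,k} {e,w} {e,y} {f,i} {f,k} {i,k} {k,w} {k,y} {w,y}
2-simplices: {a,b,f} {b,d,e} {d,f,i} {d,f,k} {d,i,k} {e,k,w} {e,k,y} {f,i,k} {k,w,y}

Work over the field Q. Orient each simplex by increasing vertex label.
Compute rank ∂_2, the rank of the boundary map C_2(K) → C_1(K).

n_0=9 n_1=22 n_2=9  [Q]
∂1: piv[ab,af,ay,bd,be,bi,bw,dk] rk=8  ker:bf,de,df,di,dw,ek,ew,ey,fi,fk,ik,kw,ky,wy
∂2: piv[abf,bde,dfi,dfk,dik,ekw,eky,kwy] rk=8  ker:fik
rk∂_2=8

rank∂_2=8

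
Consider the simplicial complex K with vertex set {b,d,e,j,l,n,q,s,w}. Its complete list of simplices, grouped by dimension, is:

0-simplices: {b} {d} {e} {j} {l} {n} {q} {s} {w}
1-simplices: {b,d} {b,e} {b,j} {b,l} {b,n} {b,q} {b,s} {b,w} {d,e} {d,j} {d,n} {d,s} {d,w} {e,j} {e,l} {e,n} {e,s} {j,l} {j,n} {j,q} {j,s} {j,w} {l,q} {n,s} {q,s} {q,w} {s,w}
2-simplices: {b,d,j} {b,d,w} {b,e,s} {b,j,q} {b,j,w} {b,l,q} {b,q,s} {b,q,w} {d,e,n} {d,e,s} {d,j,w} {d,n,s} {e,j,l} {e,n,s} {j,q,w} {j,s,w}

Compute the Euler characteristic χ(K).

n_0=9 n_1=27 n_2=16
χ=+9−27+16=-2

χ(K)=-2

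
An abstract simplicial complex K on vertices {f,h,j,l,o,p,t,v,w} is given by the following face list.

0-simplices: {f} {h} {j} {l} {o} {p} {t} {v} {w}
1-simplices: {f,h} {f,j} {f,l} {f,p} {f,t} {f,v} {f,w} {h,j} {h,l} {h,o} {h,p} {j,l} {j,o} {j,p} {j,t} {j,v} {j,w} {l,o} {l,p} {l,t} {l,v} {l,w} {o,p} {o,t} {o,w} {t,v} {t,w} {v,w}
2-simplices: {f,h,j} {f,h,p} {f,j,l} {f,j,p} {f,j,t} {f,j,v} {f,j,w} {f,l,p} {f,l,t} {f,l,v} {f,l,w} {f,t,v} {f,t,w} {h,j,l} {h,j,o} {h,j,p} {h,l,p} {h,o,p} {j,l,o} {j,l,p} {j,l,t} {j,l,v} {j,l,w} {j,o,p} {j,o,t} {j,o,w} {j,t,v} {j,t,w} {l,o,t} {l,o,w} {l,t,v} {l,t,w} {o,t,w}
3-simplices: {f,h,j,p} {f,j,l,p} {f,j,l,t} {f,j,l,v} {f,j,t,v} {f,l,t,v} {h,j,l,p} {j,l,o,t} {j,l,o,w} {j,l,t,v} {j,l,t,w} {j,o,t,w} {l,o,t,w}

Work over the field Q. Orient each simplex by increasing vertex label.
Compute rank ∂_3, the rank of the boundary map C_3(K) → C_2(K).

rank∂_3=11

n_0=9 n_1=28 n_2=33 n_3=13  [Q]
∂1: piv[fh,fj,fl,fp,ft,fv,fw,ho] rk=8  ker:hj,hl,hp,jl,jo,jp,jt,jv,jw,lo,lp,lt,lv,lw,op,ot,ow,tv,tw,vw
∂2: piv[fhj,fhp,fjl,fjp,fjt,fjv,fjw,flp,flt,flv,flw,ftv,ftw,hjl,hjo,hop,jlo,jot,jow] rk=19  ker:hjp,hlp,jlp,jlt,jlv,jlw,jop,jtv,jtw,lot,low,ltv,ltw,otw
∂3: piv[fhjp,fjlp,fjlt,fjlv,fjtv,fltv,hjlp,jlot,jlow,jltw,jotw] rk=11  ker:jltv,lotw
rk∂_3=11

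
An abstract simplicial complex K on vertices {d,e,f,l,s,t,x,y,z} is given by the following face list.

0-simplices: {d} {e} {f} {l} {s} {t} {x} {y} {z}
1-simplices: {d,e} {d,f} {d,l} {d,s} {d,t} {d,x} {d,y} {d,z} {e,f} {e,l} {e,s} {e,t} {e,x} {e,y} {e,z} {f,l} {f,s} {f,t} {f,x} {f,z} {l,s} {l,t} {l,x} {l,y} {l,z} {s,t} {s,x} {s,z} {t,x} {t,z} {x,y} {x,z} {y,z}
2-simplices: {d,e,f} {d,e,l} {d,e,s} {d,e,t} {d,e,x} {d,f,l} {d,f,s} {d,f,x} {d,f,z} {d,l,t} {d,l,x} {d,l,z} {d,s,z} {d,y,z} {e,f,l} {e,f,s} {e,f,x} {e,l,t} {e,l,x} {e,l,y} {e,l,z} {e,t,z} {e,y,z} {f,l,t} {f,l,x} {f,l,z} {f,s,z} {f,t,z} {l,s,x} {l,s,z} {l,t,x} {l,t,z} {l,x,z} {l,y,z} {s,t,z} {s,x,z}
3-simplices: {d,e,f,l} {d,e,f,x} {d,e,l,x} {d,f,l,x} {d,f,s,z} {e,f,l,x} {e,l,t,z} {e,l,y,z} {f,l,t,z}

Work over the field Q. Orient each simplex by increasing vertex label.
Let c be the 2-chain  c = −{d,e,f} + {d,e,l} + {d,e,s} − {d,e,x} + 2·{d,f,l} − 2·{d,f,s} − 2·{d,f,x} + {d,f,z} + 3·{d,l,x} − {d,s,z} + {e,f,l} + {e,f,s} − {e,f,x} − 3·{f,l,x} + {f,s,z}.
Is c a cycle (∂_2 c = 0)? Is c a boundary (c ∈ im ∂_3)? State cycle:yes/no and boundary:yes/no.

n_0=9 n_1=33 n_2=36 n_3=9  [Q]
∂1: piv[de,df,dl,ds,dt,dx,dy,dz] rk=8  ker:ef,el,es,et,ex,ey,ez,fl,fs,ft,fx,fz,ls,lt,lx,ly,lz,st,sx,sz,tx,tz,xy,xz,yz
∂2: piv[def,del,des,det,dex,dfl,dfs,dfx,dfz,dlt,dlx,dlz,dsz,dyz,ely,elz,etz,eyz,flt,lsx,lsz,ltx,lxz,stz] rk=24  ker:efl,efs,efx,elt,elx,flx,flz,fsz,ftz,ltz,lyz,sxz
∂3: piv[defl,defx,delx,dflx,dfsz,eltz,elyz,fltz] rk=8  ker:eflx
∂2c = 0
c vs im∂3: residual ≠ 0 ⇒ not boundary

cycle:yes boundary:no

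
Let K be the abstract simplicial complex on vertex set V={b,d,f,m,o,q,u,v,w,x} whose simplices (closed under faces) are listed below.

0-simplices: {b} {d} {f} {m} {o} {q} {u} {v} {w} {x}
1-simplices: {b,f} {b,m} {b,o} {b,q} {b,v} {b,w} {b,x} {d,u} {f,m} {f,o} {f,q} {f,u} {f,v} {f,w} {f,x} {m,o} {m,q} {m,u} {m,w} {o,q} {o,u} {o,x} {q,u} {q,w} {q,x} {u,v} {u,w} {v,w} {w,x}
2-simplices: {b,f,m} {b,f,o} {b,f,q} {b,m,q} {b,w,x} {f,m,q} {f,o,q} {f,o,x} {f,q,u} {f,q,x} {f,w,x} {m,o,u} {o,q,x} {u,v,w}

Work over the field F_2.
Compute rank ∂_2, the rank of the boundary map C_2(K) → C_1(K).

n_0=10 n_1=29 n_2=14  [Z2]
∂1: piv[bf,bm,bo,bq,bv,bw,bx,du,fu] rk=9  ker:fm,fo,fq,fv,fw,fx,mo,mq,mu,mw,oq,ou,ox,qu,qw,qx,uv,uw,vw,wx
∂2: piv[bfm,bfo,bfq,bmq,bwx,foq,fox,fqu,fqx,fwx,mou,uvw] rk=12  ker:fmq,oqx
rk∂_2=12

rank∂_2=12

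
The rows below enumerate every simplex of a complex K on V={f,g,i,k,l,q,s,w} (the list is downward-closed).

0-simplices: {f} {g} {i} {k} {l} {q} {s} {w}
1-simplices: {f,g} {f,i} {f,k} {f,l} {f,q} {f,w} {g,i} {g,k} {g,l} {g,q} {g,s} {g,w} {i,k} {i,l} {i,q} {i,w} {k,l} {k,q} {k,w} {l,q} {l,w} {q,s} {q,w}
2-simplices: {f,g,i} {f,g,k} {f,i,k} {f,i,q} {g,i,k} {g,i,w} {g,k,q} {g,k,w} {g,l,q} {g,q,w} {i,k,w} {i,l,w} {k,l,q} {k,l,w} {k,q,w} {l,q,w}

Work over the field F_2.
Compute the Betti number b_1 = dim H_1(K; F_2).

b_1=4

n_0=8 n_1=23 n_2=16  [Z2]
∂1: piv[fg,fi,fk,fl,fq,fw,gs] rk=7  ker:gi,gk,gl,gq,gw,ik,il,iq,iw,kl,kq,kw,lq,lw,qs,qw
∂2: piv[fgi,fgk,fik,fiq,giw,gkq,gkw,glq,gqw,ilw,klq,klw] rk=12  ker:gik,ikw,kqw,lqw
b_1=(23−7)−12=4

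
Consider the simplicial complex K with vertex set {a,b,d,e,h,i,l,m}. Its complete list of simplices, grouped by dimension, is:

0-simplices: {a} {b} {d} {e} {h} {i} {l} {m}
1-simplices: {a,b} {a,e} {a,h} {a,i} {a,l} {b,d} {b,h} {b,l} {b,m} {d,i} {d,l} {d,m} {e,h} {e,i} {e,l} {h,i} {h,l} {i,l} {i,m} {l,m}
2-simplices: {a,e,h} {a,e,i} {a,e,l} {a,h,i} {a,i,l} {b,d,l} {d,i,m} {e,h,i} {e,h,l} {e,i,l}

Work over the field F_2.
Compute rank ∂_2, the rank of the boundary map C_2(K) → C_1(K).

rank∂_2=8

n_0=8 n_1=20 n_2=10  [Z2]
∂1: piv[ab,ae,ah,ai,al,bd,bm] rk=7  ker:bh,bl,di,dl,dm,eh,ei,el,hi,hl,il,im,lm
∂2: piv[aeh,aei,ael,ahi,ail,bdl,dim,ehl] rk=8  ker:ehi,eil
rk∂_2=8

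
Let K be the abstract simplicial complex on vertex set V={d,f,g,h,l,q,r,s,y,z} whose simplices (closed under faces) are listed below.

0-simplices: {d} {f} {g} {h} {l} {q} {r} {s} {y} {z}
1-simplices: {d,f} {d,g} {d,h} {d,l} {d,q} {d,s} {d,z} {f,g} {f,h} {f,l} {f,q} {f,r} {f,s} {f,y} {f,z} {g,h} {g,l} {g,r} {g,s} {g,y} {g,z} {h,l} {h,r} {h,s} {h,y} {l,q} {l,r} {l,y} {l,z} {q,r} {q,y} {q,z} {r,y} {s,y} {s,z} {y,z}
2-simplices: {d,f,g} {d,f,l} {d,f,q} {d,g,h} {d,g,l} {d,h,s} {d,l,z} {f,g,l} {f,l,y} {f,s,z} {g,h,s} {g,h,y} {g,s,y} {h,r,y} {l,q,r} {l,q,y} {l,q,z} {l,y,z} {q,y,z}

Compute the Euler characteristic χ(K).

n_0=10 n_1=36 n_2=19
χ=+10−36+19=-7

χ(K)=-7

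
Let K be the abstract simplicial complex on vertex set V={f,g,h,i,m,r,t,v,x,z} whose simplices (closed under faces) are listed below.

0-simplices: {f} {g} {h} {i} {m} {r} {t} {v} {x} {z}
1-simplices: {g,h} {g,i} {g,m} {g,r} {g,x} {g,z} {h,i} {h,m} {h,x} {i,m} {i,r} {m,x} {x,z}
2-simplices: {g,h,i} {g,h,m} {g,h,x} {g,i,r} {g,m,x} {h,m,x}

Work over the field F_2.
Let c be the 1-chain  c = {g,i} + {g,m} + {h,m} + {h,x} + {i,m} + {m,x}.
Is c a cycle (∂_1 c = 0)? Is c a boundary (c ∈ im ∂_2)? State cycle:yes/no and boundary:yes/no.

cycle:yes boundary:no

n_0=10 n_1=13 n_2=6  [Z2]
∂1: piv[gh,gi,gm,gr,gx,gz] rk=6  ker:hi,hm,hx,im,ir,mx,xz
∂2: piv[ghi,ghm,ghx,gir,gmx] rk=5  ker:hmx
∂1c = 0
c vs im∂2: residual ≠ 0 ⇒ not boundary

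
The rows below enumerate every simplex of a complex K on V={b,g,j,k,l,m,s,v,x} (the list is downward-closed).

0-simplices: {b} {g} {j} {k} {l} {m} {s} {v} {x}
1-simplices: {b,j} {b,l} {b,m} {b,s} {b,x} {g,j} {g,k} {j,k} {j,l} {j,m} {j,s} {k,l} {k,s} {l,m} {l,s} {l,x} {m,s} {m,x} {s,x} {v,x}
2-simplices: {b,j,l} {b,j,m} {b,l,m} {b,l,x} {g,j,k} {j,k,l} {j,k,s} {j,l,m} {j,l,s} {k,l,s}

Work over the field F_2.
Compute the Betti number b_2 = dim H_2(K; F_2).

b_2=2

n_0=9 n_1=20 n_2=10  [Z2]
∂1: piv[bj,bl,bm,bs,bx,gj,gk,vx] rk=8  ker:jk,jl,jm,js,kl,ks,lm,ls,lx,ms,mx,sx
∂2: piv[bjl,bjm,blm,blx,gjk,jkl,jks,jls] rk=8  ker:jlm,kls
b_2=(10−8)−0=2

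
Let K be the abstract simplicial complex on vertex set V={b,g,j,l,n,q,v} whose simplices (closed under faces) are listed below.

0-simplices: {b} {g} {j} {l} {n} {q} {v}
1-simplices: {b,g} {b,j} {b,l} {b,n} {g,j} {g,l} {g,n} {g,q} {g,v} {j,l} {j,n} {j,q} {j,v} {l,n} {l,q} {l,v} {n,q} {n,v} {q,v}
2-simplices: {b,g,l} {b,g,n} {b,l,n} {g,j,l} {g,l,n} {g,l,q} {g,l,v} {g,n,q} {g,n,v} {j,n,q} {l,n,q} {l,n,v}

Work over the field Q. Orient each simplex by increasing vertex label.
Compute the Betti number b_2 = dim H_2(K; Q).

n_0=7 n_1=19 n_2=12  [Q]
∂1: piv[bg,bj,bl,bn,gq,gv] rk=6  ker:gj,gl,gn,jl,jn,jq,jv,ln,lq,lv,nq,nv,qv
∂2: piv[bgl,bgn,bln,gjl,glq,glv,gnq,gnv,jnq] rk=9  ker:gln,lnq,lnv
b_2=(12−9)−0=3

b_2=3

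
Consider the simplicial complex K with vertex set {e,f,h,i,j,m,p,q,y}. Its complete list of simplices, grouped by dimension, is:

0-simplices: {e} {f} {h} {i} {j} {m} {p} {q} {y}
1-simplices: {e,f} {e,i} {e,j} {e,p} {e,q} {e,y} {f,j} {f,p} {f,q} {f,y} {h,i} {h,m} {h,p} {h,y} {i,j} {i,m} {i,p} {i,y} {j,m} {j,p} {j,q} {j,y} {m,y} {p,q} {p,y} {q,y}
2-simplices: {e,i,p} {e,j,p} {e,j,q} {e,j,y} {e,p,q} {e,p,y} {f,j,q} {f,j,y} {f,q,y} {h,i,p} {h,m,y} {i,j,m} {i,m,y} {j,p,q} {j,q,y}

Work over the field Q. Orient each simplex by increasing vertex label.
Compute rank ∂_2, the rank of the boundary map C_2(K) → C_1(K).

n_0=9 n_1=26 n_2=15  [Q]
∂1: piv[ef,ei,ej,ep,eq,ey,hi,hm] rk=8  ker:fj,fp,fq,fy,hp,hy,ij,im,ip,iy,jm,jp,jq,jy,my,pq,py,qy
∂2: piv[eip,ejp,ejq,ejy,epq,epy,fjq,fjy,fqy,hip,hmy,ijm,imy] rk=13  ker:jpq,jqy
rk∂_2=13

rank∂_2=13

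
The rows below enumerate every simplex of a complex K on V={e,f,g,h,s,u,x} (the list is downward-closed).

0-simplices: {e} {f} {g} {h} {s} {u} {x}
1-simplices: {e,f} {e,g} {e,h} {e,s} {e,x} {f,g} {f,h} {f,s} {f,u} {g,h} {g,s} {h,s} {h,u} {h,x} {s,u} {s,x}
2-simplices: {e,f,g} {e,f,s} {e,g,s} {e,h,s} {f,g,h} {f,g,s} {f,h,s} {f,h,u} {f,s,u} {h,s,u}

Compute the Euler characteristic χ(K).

χ(K)=1

n_0=7 n_1=16 n_2=10
χ=+7−16+10=1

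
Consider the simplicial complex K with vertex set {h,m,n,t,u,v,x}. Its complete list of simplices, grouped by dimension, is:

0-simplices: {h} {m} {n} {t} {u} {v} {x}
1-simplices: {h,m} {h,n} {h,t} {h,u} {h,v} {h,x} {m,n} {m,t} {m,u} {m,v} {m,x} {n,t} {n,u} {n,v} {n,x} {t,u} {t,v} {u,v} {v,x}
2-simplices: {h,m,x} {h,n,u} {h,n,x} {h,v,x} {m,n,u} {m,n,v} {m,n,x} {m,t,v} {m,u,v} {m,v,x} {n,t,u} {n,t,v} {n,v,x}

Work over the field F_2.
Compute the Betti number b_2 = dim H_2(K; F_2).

n_0=7 n_1=19 n_2=13  [Z2]
∂1: piv[hm,hn,ht,hu,hv,hx] rk=6  ker:mn,mt,mu,mv,mx,nt,nu,nv,nx,tu,tv,uv,vx
∂2: piv[hmx,hnu,hnx,hvx,mnu,mnv,mnx,mtv,muv,mvx,ntu,ntv] rk=12  ker:nvx
b_2=(13−12)−0=1

b_2=1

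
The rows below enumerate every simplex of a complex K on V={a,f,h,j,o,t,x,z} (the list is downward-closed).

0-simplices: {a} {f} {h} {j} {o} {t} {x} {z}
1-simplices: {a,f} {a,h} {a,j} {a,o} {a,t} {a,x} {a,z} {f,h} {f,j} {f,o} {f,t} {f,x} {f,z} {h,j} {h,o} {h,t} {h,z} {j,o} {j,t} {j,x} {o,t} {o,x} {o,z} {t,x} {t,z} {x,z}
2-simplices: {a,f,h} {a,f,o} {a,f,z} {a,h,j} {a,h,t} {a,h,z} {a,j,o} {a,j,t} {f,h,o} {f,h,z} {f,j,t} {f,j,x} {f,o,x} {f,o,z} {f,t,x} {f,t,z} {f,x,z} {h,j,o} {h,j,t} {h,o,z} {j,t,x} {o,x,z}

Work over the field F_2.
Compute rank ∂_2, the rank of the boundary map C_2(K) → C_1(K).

n_0=8 n_1=26 n_2=22  [Z2]
∂1: piv[af,ah,aj,ao,at,ax,az] rk=7  ker:fh,fj,fo,ft,fx,fz,hj,ho,ht,hz,jo,jt,jx,ot,ox,oz,tx,tz,xz
∂2: piv[afh,afo,afz,ahj,aht,ahz,ajo,ajt,fho,fjt,fjx,fox,foz,ftx,ftz,fxz] rk=16  ker:fhz,hjo,hjt,hoz,jtx,oxz
rk∂_2=16

rank∂_2=16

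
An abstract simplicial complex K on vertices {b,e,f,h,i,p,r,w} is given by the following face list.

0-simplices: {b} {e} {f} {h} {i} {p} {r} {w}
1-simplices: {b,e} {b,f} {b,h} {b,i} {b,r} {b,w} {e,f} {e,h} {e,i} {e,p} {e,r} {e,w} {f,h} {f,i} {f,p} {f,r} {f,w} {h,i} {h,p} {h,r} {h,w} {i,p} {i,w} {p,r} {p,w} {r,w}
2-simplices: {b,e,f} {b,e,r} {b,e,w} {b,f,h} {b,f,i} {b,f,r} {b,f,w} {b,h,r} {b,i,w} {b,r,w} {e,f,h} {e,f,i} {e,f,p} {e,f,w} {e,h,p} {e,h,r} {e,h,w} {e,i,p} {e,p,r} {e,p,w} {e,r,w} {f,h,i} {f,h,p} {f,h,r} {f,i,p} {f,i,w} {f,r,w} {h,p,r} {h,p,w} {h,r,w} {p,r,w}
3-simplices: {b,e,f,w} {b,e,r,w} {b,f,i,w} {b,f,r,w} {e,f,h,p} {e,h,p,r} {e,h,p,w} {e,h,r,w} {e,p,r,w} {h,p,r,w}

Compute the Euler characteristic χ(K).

n_0=8 n_1=26 n_2=31 n_3=10
χ=+8−26+31−10=3

χ(K)=3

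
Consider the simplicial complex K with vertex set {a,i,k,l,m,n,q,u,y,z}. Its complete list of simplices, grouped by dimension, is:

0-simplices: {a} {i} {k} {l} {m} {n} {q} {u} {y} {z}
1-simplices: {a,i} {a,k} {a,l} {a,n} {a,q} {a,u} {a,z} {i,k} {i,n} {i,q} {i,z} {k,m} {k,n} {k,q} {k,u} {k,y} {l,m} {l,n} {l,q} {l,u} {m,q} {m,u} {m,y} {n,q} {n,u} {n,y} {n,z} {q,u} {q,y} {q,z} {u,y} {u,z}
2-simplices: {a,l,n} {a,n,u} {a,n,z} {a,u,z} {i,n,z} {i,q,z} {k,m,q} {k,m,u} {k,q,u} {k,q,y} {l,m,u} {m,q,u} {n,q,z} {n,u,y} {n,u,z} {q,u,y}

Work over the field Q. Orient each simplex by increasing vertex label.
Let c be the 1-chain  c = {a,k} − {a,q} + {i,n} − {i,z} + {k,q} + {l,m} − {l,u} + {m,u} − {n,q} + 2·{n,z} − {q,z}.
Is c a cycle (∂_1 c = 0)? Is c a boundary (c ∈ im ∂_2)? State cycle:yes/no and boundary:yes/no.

n_0=10 n_1=32 n_2=16  [Q]
∂1: piv[ai,ak,al,an,aq,au,az,km,ky] rk=9  ker:ik,in,iq,iz,kn,kq,ku,lm,ln,lq,lu,mq,mu,my,nq,nu,ny,nz,qu,qy,qz,uy,uz
∂2: piv[aln,anu,anz,auz,inz,iqz,kmq,kmu,kqu,kqy,lmu,nqz,nuy,quy] rk=14  ker:mqu,nuz
∂1c = 0
c vs im∂2: residual ≠ 0 ⇒ not boundary

cycle:yes boundary:no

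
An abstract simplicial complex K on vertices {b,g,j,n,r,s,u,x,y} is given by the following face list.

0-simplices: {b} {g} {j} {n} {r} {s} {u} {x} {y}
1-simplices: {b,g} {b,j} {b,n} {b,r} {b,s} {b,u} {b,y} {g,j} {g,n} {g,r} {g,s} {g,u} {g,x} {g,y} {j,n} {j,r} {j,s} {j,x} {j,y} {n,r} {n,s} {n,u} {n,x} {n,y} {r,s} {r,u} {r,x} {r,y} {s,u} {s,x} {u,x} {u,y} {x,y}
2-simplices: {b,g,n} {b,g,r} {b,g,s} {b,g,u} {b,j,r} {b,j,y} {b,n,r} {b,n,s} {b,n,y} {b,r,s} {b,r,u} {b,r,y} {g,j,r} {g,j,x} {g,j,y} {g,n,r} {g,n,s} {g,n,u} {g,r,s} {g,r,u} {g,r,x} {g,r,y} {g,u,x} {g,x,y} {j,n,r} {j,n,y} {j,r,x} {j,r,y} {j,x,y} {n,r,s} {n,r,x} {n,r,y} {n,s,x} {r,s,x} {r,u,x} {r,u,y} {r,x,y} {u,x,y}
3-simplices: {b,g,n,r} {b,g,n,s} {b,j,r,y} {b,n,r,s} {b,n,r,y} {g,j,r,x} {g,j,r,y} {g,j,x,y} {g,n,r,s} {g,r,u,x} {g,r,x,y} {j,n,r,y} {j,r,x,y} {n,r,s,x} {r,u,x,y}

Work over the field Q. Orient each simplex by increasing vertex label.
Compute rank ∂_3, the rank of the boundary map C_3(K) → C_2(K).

rank∂_3=14

n_0=9 n_1=33 n_2=38 n_3=15  [Q]
∂1: piv[bg,bj,bn,br,bs,bu,by,gx] rk=8  ker:gj,gn,gr,gs,gu,gy,jn,jr,js,jx,jy,nr,ns,nu,nx,ny,rs,ru,rx,ry,su,sx,ux,uy,xy
∂2: piv[bgn,bgr,bgs,bgu,bjr,bjy,bnr,bns,bny,brs,bru,bry,gjr,gjx,gjy,gnu,grx,gux,gxy,jnr,nrx,nsx,ruy] rk=23  ker:gnr,gns,grs,gru,gry,jny,jrx,jry,jxy,nrs,nry,rsx,rux,rxy,uxy
∂3: piv[bgnr,bgns,bjry,bnrs,bnry,gjrx,gjry,gjxy,gnrs,grux,grxy,jnry,nrsx,ruxy] rk=14  ker:jrxy
rk∂_3=14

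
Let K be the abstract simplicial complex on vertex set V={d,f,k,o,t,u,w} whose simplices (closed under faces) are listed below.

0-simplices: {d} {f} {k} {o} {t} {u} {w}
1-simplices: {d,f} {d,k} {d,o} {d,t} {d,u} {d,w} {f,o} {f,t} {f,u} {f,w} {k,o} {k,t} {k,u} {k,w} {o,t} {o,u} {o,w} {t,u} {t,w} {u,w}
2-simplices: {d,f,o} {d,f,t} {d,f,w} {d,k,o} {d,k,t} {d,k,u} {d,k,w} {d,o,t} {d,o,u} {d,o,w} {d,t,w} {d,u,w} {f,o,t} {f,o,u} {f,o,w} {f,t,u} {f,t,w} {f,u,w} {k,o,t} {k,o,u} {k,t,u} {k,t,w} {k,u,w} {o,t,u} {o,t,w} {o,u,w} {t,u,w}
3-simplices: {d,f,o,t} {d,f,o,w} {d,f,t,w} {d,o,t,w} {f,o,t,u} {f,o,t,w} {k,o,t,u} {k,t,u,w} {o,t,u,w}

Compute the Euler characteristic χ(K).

n_0=7 n_1=20 n_2=27 n_3=9
χ=+7−20+27−9=5

χ(K)=5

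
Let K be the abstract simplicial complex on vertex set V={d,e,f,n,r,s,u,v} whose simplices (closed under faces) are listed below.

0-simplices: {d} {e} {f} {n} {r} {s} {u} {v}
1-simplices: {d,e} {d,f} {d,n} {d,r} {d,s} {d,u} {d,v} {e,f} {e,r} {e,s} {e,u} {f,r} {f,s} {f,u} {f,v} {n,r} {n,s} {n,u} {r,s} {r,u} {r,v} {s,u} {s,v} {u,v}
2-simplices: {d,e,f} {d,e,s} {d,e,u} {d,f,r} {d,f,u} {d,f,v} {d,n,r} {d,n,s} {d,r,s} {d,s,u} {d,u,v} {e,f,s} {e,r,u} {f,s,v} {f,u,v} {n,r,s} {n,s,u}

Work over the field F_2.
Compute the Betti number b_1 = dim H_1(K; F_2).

n_0=8 n_1=24 n_2=17  [Z2]
∂1: piv[de,df,dn,dr,ds,du,dv] rk=7  ker:ef,er,es,eu,fr,fs,fu,fv,nr,ns,nu,rs,ru,rv,su,sv,uv
∂2: piv[def,des,deu,dfr,dfu,dfv,dnr,dns,drs,dsu,duv,efs,eru,fsv,nsu] rk=15  ker:fuv,nrs
b_1=(24−7)−15=2

b_1=2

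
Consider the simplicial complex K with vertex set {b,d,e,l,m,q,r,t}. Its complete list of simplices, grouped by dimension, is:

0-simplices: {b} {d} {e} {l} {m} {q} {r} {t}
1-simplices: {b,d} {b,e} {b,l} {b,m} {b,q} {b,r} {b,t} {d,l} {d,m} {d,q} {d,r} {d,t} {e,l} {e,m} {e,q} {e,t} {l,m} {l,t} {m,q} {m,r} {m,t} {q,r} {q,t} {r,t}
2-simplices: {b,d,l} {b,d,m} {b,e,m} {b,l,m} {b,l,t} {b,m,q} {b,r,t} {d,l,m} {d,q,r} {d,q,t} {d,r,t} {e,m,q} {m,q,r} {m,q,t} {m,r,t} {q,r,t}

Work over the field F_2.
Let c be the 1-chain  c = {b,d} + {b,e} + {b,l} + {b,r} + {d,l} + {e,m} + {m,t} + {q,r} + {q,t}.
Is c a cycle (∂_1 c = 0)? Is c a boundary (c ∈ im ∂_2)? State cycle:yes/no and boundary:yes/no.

cycle:yes boundary:no

n_0=8 n_1=24 n_2=16  [Z2]
∂1: piv[bd,be,bl,bm,bq,br,bt] rk=7  ker:dl,dm,dq,dr,dt,el,em,eq,et,lm,lt,mq,mr,mt,qr,qt,rt
∂2: piv[bdl,bdm,bem,blm,blt,bmq,brt,dqr,dqt,drt,emq,mqr,mqt] rk=13  ker:dlm,mrt,qrt
∂1c = 0
c vs im∂2: residual ≠ 0 ⇒ not boundary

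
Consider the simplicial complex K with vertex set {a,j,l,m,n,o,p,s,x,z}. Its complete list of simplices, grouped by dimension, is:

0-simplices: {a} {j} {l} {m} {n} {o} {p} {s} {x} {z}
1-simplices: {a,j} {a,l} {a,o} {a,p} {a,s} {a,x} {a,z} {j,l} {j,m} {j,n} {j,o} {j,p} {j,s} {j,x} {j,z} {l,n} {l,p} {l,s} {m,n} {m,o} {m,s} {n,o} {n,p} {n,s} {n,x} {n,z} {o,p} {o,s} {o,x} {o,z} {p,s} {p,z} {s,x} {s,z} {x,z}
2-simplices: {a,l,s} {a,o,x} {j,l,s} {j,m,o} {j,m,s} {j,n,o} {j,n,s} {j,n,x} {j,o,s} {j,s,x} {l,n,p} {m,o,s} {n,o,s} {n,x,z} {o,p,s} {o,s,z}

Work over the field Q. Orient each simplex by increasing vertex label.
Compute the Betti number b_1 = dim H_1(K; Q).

n_0=10 n_1=35 n_2=16  [Q]
∂1: piv[aj,al,ao,ap,as,ax,az,jm,jn] rk=9  ker:jl,jo,jp,js,jx,jz,ln,lp,ls,mn,mo,ms,no,np,ns,nx,nz,op,os,ox,oz,ps,pz,sx,sz,xz
∂2: piv[als,aox,jls,jmo,jms,jno,jns,jnx,jos,jsx,lnp,nxz,ops,osz] rk=14  ker:mos,nos
b_1=(35−9)−14=12

b_1=12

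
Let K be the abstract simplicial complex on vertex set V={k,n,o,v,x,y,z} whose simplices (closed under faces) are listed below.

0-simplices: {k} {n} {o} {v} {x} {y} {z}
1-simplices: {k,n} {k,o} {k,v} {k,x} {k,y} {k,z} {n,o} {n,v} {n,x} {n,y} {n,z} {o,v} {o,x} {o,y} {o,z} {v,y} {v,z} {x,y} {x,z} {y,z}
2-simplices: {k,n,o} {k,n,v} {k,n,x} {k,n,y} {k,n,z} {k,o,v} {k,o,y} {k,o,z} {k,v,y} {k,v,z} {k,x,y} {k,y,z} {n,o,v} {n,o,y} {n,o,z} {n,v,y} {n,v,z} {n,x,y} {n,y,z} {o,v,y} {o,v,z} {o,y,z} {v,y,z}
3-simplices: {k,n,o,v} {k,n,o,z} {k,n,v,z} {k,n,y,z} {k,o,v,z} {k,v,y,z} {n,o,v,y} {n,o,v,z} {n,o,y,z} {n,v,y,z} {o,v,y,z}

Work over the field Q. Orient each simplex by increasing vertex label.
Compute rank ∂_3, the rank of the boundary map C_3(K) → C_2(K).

n_0=7 n_1=20 n_2=23 n_3=11  [Q]
∂1: piv[kn,ko,kv,kx,ky,kz] rk=6  ker:no,nv,nx,ny,nz,ov,ox,oy,oz,vy,vz,xy,xz,yz
∂2: piv[kno,knv,knx,kny,knz,kov,koy,koz,kvy,kvz,kxy,kyz] rk=12  ker:nov,noy,noz,nvy,nvz,nxy,nyz,ovy,ovz,oyz,vyz
∂3: piv[knov,knoz,knvz,knyz,kovz,kvyz,novy,noyz,nvyz] rk=9  ker:novz,ovyz
rk∂_3=9

rank∂_3=9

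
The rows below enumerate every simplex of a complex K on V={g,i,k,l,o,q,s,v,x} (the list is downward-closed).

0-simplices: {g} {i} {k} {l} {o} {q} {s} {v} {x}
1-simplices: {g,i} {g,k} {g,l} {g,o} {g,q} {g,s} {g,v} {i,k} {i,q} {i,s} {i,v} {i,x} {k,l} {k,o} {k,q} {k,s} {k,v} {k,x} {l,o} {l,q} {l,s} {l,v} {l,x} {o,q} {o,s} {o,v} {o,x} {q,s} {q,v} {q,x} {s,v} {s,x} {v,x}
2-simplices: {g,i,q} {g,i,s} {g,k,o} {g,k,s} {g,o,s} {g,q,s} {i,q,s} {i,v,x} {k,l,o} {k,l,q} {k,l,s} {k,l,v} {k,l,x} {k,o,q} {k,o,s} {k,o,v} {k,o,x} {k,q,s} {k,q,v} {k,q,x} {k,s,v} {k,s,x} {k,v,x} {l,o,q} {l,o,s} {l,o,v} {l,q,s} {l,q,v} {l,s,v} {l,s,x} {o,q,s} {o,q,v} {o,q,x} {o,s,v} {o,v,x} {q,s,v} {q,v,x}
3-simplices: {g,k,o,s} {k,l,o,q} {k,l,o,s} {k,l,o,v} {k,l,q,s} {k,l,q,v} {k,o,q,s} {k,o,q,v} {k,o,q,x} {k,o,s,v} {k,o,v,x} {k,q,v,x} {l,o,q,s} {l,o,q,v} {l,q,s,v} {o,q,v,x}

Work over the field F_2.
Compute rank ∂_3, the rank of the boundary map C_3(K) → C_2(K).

n_0=9 n_1=33 n_2=37 n_3=16  [Z2]
∂1: piv[gi,gk,gl,go,gq,gs,gv,ix] rk=8  ker:ik,iq,is,iv,kl,ko,kq,ks,kv,kx,lo,lq,ls,lv,lx,oq,os,ov,ox,qs,qv,qx,sv,sx,vx
∂2: piv[giq,gis,gko,gks,gos,gqs,ivx,klo,klq,kls,klv,klx,koq,kov,kox,kqs,kqv,kqx,ksv,ksx,kvx] rk=21  ker:iqs,kos,loq,los,lov,lqs,lqv,lsv,lsx,oqs,oqv,oqx,osv,ovx,qsv,qvx
∂3: piv[gkos,kloq,klos,klov,klqs,klqv,koqs,koqv,koqx,kosv,kovx,kqvx,lqsv] rk=13  ker:loqs,loqv,oqvx
rk∂_3=13

rank∂_3=13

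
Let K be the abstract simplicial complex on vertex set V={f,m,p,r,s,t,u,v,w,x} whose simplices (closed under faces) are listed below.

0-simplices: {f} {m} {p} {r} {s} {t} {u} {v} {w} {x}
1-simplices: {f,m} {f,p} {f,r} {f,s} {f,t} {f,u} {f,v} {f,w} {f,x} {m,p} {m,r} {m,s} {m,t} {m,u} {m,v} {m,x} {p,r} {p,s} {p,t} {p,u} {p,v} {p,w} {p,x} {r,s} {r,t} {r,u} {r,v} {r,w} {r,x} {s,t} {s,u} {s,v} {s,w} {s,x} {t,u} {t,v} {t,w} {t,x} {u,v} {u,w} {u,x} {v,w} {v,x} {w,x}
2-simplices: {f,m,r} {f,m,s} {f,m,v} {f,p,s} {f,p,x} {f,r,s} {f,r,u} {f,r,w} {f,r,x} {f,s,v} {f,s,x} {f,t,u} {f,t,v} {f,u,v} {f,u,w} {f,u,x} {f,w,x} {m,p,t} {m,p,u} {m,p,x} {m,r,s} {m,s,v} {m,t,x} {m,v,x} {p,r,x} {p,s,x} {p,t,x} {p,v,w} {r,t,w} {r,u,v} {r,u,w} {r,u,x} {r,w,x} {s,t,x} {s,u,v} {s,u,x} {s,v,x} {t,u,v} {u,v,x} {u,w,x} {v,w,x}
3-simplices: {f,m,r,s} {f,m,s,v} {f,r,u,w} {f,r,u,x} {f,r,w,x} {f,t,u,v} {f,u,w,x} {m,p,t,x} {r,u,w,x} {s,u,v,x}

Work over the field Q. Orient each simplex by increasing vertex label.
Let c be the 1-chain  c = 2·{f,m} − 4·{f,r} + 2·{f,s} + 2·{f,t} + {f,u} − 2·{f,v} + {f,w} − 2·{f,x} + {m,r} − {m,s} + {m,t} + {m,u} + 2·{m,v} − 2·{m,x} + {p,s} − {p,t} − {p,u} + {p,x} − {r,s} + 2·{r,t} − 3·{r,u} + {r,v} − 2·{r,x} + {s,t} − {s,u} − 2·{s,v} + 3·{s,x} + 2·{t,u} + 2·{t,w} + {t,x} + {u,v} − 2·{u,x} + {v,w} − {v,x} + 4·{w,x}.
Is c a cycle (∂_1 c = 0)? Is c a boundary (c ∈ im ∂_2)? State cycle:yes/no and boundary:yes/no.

n_0=10 n_1=44 n_2=41 n_3=10  [Q]
∂1: piv[fm,fp,fr,fs,ft,fu,fv,fw,fx] rk=9  ker:mp,mr,ms,mt,mu,mv,mx,pr,ps,pt,pu,pv,pw,px,rs,rt,ru,rv,rw,rx,st,su,sv,sw,sx,tu,tv,tw,tx,uv,uw,ux,vw,vx,wx
∂2: piv[fmr,fms,fmv,fps,fpx,frs,fru,frw,frx,fsv,fsx,ftu,ftv,fuv,fuw,fux,fwx,mpt,mpu,mpx,mtx,mvx,prx,pvw,rtw,ruv,stx,suv,svx,vwx] rk=30  ker:mrs,msv,psx,ptx,ruw,rux,rwx,sux,tuv,uvx,uwx
∂3: piv[fmrs,fmsv,fruw,frux,frwx,ftuv,fuwx,mptx,suvx] rk=9  ker:ruwx
∂1c = 0
c vs im∂2: reduces to 0 ⇒ boundary

cycle:yes boundary:yes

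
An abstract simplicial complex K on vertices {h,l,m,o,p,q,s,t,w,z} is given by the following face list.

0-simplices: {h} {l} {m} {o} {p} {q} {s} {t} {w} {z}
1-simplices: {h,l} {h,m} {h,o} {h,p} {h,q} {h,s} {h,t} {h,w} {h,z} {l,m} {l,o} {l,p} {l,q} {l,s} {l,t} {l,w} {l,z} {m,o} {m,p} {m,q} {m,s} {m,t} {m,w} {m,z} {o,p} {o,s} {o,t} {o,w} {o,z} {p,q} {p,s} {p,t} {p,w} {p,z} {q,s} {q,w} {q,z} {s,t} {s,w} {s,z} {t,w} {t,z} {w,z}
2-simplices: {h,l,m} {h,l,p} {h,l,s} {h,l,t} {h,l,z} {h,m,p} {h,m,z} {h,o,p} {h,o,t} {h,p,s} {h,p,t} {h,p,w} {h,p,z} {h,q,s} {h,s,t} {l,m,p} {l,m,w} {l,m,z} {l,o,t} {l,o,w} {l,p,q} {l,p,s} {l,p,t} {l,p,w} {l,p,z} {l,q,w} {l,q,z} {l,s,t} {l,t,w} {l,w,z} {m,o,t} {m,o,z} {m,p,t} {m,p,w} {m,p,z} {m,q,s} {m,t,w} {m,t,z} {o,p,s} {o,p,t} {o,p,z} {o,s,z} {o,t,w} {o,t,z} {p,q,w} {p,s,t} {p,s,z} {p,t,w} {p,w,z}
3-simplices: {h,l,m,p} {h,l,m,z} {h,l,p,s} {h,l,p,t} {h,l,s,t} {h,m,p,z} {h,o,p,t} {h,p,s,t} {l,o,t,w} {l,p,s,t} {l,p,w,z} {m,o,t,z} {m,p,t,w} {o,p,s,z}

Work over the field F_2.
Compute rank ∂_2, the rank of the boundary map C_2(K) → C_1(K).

n_0=10 n_1=43 n_2=49 n_3=14  [Z2]
∂1: piv[hl,hm,ho,hp,hq,hs,ht,hw,hz] rk=9  ker:lm,lo,lp,lq,ls,lt,lw,lz,mo,mp,mq,ms,mt,mw,mz,op,os,ot,ow,oz,pq,ps,pt,pw,pz,qs,qw,qz,st,sw,sz,tw,tz,wz
∂2: piv[hlm,hlp,hls,hlt,hlz,hmp,hmz,hop,hot,hps,hpt,hpw,hpz,hqs,hst,lmw,lot,low,lpq,lpw,lqw,lqz,ltw,lwz,mot,moz,mpt,mqs,mtz,ops,osz] rk=31  ker:lmp,lmz,lps,lpt,lpz,lst,mpw,mpz,mtw,opt,opz,otw,otz,pqw,pst,psz,ptw,pwz
∂3: piv[hlmp,hlmz,hlps,hlpt,hlst,hmpz,hopt,hpst,lotw,lpwz,motz,mptw,opsz] rk=13  ker:lpst
rk∂_2=31

rank∂_2=31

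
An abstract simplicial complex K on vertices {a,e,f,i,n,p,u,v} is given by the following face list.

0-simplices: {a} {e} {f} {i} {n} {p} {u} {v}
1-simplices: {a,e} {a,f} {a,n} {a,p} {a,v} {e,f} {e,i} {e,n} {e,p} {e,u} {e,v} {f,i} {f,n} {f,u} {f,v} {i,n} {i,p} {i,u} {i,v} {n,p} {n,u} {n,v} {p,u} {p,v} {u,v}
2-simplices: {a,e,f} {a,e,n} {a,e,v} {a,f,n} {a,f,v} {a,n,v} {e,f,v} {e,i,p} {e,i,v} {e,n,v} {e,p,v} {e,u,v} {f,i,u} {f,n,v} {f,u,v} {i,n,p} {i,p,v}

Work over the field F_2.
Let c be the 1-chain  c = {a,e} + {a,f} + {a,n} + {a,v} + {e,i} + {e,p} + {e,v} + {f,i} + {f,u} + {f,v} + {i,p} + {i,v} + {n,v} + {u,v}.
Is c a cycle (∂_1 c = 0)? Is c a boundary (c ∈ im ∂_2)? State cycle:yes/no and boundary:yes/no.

cycle:yes boundary:no

n_0=8 n_1=25 n_2=17  [Z2]
∂1: piv[ae,af,an,ap,av,ei,eu] rk=7  ker:ef,en,ep,ev,fi,fn,fu,fv,in,ip,iu,iv,np,nu,nv,pu,pv,uv
∂2: piv[aef,aen,aev,afn,afv,anv,eip,eiv,epv,euv,fiu,fuv,inp] rk=13  ker:efv,env,fnv,ipv
∂1c = 0
c vs im∂2: residual ≠ 0 ⇒ not boundary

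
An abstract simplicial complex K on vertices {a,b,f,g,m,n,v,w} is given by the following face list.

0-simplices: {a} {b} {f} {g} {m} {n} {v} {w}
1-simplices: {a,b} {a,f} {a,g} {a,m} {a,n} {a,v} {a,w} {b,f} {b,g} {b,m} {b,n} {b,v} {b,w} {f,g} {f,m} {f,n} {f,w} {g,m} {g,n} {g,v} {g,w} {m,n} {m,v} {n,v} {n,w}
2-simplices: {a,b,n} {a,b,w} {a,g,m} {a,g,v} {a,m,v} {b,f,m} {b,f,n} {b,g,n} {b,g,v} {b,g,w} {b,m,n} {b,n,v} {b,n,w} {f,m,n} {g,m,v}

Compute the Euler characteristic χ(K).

n_0=8 n_1=25 n_2=15
χ=+8−25+15=-2

χ(K)=-2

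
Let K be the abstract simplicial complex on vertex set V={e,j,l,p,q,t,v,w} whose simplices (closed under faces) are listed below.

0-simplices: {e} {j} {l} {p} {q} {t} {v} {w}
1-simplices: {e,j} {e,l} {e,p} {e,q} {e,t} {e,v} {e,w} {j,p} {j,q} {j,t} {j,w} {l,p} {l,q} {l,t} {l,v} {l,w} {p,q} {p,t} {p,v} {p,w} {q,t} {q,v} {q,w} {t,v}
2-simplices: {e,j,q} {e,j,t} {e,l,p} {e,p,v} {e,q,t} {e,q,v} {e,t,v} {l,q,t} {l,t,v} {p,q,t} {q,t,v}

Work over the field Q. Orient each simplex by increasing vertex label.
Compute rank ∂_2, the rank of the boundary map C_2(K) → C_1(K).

n_0=8 n_1=24 n_2=11  [Q]
∂1: piv[ej,el,ep,eq,et,ev,ew] rk=7  ker:jp,jq,jt,jw,lp,lq,lt,lv,lw,pq,pt,pv,pw,qt,qv,qw,tv
∂2: piv[ejq,ejt,elp,epv,eqt,eqv,etv,lqt,ltv,pqt] rk=10  ker:qtv
rk∂_2=10

rank∂_2=10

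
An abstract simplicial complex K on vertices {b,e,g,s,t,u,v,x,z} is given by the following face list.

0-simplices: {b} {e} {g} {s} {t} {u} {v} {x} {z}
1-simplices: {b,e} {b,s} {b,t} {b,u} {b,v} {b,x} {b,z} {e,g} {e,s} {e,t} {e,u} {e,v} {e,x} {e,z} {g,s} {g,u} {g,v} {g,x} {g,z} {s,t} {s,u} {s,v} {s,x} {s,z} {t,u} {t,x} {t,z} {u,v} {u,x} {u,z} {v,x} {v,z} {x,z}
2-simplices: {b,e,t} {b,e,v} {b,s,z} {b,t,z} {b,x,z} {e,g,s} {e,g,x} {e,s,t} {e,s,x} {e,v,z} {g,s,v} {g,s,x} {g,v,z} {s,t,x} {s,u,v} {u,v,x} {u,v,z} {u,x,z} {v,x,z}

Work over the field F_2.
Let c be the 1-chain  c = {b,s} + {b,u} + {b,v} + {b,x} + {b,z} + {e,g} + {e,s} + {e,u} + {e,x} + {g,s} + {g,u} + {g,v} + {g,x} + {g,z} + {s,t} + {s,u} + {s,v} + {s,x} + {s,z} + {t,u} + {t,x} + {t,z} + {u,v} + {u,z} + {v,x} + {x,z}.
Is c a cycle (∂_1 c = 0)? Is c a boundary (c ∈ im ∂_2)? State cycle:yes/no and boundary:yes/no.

n_0=9 n_1=33 n_2=19  [Z2]
∂1: piv[be,bs,bt,bu,bv,bx,bz,eg] rk=8  ker:es,et,eu,ev,ex,ez,gs,gu,gv,gx,gz,st,su,sv,sx,sz,tu,tx,tz,uv,ux,uz,vx,vz,xz
∂2: piv[bet,bev,bsz,btz,bxz,egs,egx,est,esx,evz,gsv,gvz,stx,suv,uvx,uvz,uxz] rk=17  ker:gsx,vxz
∂1c = {b} + {u} + {v} + {x}

cycle:no boundary:no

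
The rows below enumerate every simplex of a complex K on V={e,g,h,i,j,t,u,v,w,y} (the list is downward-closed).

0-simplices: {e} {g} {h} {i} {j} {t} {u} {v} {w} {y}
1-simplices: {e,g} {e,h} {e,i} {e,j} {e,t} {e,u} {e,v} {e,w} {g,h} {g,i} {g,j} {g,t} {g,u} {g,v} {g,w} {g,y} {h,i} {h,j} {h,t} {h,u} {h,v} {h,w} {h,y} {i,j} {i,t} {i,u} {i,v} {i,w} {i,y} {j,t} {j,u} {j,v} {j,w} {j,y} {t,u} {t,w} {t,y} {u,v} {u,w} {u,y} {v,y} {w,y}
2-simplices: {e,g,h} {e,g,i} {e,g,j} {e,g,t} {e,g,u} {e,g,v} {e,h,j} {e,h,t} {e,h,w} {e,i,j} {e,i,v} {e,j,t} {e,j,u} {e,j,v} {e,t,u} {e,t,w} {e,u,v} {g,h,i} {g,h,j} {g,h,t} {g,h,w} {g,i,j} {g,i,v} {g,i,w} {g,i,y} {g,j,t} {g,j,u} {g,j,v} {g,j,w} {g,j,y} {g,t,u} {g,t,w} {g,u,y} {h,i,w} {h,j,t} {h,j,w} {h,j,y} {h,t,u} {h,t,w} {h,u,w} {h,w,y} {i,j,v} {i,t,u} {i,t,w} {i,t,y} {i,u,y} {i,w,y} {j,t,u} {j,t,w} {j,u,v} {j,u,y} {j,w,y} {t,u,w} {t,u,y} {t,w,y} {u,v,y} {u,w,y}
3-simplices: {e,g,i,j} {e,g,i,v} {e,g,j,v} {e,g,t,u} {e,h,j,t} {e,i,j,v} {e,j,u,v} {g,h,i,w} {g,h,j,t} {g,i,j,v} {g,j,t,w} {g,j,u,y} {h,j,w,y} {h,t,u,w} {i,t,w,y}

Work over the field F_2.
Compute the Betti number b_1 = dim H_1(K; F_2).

b_1=1

n_0=10 n_1=42 n_2=57 n_3=15  [Z2]
∂1: piv[eg,eh,ei,ej,et,eu,ev,ew,gy] rk=9  ker:gh,gi,gj,gt,gu,gv,gw,hi,hj,ht,hu,hv,hw,hy,ij,it,iu,iv,iw,iy,jt,ju,jv,jw,jy,tu,tw,ty,uv,uw,uy,vy,wy
∂2: piv[egh,egi,egj,egt,egu,egv,ehj,eht,ehw,eij,eiv,ejt,eju,ejv,etu,etw,euv,ghi,ghw,giw,giy,gjw,gjy,guy,hjy,htu,huw,hwy,itu,itw,ity,uvy] rk=32  ker:ghj,ght,gij,giv,gjt,gju,gjv,gtu,gtw,hiw,hjt,hjw,htw,ijv,iuy,iwy,jtu,jtw,juv,juy,jwy,tuw,tuy,twy,uwy
∂3: piv[egij,egiv,egjv,egtu,ehjt,eijv,ejuv,ghiw,ghjt,gjtw,gjuy,hjwy,htuw,itwy] rk=14  ker:gijv
b_1=(42−9)−32=1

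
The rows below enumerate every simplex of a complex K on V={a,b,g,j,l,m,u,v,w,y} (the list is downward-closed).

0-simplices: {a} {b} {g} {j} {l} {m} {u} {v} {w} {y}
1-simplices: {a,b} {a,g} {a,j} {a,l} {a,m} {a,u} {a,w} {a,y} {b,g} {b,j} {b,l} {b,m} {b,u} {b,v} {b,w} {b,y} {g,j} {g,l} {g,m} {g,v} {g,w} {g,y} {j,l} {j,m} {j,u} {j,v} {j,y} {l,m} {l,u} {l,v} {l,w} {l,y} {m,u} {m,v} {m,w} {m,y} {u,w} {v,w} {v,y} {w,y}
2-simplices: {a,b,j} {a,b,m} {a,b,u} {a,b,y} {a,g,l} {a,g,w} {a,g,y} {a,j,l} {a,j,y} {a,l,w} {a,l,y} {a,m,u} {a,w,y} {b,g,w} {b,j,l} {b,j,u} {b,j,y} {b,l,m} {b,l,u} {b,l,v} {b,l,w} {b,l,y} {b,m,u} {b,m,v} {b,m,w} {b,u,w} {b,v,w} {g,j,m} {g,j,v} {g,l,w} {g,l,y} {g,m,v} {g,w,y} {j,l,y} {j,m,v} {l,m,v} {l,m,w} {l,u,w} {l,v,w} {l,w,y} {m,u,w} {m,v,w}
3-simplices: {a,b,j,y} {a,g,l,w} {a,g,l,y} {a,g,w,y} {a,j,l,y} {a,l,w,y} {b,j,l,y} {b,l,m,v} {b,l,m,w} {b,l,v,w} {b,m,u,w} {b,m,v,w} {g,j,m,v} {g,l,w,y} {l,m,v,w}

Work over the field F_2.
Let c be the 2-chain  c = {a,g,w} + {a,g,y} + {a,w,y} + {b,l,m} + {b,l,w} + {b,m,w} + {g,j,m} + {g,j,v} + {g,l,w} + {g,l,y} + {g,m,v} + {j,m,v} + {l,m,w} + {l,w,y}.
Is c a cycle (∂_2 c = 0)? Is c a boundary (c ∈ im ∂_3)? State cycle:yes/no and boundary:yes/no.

n_0=10 n_1=40 n_2=42 n_3=15  [Z2]
∂1: piv[ab,ag,aj,al,am,au,aw,ay,bv] rk=9  ker:bg,bj,bl,bm,bu,bw,by,gj,gl,gm,gv,gw,gy,jl,jm,ju,jv,jy,lm,lu,lv,lw,ly,mu,mv,mw,my,uw,vw,vy,wy
∂2: piv[abj,abm,abu,aby,agl,agw,agy,ajl,ajy,alw,aly,amu,awy,bgw,bjl,bju,blm,blu,blv,blw,bmv,bmw,buw,bvw,gjm,gjv,gmv] rk=27  ker:bjy,bly,bmu,glw,gly,gwy,jly,jmv,lmv,lmw,luw,lvw,lwy,muw,mvw
∂3: piv[abjy,aglw,agly,agwy,ajly,alwy,bjly,blmv,blmw,blvw,bmuw,bmvw,gjmv] rk=13  ker:glwy,lmvw
∂2c = 0
c vs im∂3: reduces to 0 ⇒ boundary

cycle:yes boundary:yes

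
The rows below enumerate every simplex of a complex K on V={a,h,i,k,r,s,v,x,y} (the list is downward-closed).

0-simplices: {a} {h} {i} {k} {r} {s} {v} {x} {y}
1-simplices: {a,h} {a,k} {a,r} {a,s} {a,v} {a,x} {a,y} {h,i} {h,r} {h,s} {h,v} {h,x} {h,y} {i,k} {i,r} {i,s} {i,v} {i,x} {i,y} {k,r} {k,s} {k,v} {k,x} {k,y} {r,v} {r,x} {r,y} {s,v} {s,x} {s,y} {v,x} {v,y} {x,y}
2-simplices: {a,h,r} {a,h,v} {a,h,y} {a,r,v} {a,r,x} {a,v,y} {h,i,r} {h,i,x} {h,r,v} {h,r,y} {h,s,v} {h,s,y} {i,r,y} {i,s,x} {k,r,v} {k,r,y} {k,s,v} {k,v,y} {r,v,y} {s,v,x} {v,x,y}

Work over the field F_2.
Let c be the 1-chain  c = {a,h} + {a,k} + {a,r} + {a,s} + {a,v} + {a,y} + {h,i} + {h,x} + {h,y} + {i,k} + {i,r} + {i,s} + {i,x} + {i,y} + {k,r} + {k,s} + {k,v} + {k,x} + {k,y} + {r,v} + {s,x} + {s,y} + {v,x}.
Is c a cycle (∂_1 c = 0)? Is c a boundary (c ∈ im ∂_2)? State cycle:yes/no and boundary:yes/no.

cycle:no boundary:no

n_0=9 n_1=33 n_2=21  [Z2]
∂1: piv[ah,ak,ar,as,av,ax,ay,hi] rk=8  ker:hr,hs,hv,hx,hy,ik,ir,is,iv,ix,iy,kr,ks,kv,kx,ky,rv,rx,ry,sv,sx,sy,vx,vy,xy
∂2: piv[ahr,ahv,ahy,arv,arx,avy,hir,hix,hry,hsv,hsy,iry,isx,krv,kry,ksv,svx,vxy] rk=18  ker:hrv,kvy,rvy
∂1c = {k} + {s} + {x} + {y}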